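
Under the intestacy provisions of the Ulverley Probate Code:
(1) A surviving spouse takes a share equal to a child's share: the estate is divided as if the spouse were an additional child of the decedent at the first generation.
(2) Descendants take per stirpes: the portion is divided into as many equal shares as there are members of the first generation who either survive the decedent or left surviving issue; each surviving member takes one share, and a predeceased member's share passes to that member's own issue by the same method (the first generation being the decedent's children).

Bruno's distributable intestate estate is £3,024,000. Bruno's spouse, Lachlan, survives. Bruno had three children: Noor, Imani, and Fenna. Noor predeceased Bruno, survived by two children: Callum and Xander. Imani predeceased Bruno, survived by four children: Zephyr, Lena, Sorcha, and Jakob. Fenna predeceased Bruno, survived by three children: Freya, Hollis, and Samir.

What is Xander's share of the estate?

Xander receives £378,000.

The spouse counts as an additional share at the children's level, so there are 4 primary shares of £756,000. Lachlan takes one such share (£756,000).
The children's combined portion (£2,268,000) is divided into 3 shares of £756,000: Noor's £756,000 share passes to Noor's issue; Imani's £756,000 share passes to Imani's issue; Fenna's £756,000 share passes to Fenna's issue.
Noor's share (£756,000) is divided into 2 shares of £378,000: Callum and Xander each take £378,000.
Imani's share (£756,000) is divided into 4 shares of £189,000: Zephyr, Lena, Sorcha, and Jakob each take £189,000.
Fenna's share (£756,000) is divided into 3 shares of £252,000: Freya, Hollis, and Samir each take £252,000.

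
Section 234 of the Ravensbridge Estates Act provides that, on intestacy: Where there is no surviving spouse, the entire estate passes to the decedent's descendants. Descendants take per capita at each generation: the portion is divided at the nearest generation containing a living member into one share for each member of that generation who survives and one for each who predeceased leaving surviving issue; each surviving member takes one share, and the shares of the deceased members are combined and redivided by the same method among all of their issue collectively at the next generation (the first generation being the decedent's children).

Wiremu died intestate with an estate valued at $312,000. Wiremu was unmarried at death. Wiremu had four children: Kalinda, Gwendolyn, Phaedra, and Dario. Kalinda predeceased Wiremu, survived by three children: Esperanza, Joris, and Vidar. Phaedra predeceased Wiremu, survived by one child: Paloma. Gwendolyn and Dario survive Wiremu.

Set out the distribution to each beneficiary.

Esperanza: $39,000; Joris: $39,000; Vidar: $39,000; Gwendolyn: $78,000; Paloma: $39,000; Dario: $78,000

The entire $312,000 passes to the descendants.
That amount ($312,000) is divided at the children's generation into 4 shares of $78,000. Gwendolyn and Dario each take $78,000. The 2 shares of the deceased (Kalinda and Phaedra) are combined into a pool of $156,000.
That pool ($156,000) is divided at the grandchildren's generation equally among Esperanza, Joris, Vidar, and Paloma: $39,000 each.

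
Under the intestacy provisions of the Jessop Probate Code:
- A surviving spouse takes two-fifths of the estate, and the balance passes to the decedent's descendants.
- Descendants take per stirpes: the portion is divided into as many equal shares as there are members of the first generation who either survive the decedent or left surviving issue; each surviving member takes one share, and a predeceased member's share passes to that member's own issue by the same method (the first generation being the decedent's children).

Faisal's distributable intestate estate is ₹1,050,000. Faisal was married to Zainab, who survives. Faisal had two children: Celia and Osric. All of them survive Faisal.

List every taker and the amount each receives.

Zainab takes two-fifths of ₹1,050,000 = ₹420,000. The remaining ₹630,000 passes to the descendants.
The descendants' portion (₹630,000) is divided into 2 shares of ₹315,000: Celia and Osric each take ₹315,000.

Zainab: ₹420,000; Celia: ₹315,000; Osric: ₹315,000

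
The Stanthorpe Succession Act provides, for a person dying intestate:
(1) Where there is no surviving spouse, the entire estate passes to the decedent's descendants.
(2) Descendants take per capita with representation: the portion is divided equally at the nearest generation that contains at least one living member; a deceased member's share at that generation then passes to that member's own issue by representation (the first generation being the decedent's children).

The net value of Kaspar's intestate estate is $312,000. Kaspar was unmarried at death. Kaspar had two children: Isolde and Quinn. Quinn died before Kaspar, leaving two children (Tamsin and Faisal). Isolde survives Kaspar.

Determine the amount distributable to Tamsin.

The entire $312,000 passes to the descendants.
That amount ($312,000) is divided into 2 shares of $156,000: Isolde takes $156,000; Quinn's $156,000 share passes to Quinn's issue.
Quinn's share ($156,000) is divided into 2 shares of $78,000: Tamsin and Faisal each take $78,000.

Tamsin receives $78,000.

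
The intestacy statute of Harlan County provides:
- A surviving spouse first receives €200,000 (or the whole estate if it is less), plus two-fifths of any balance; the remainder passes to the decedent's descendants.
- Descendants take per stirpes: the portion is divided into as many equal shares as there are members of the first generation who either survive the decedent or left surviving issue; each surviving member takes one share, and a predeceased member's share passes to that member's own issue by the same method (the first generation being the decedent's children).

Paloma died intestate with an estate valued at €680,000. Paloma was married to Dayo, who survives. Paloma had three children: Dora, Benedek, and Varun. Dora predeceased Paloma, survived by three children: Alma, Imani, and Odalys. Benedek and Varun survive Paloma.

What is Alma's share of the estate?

Dayo first takes €200,000, leaving a balance of €480,000. Dayo then takes two-fifths of the balance (€192,000), for a total of €392,000. The remaining €288,000 passes to the descendants.
The descendants' portion (€288,000) is divided into 3 shares of €96,000: Benedek and Varun each take €96,000; Dora's €96,000 share passes to Dora's issue.
Dora's share (€96,000) is divided into 3 shares of €32,000: Alma, Imani, and Odalys each take €32,000.

Alma receives €32,000.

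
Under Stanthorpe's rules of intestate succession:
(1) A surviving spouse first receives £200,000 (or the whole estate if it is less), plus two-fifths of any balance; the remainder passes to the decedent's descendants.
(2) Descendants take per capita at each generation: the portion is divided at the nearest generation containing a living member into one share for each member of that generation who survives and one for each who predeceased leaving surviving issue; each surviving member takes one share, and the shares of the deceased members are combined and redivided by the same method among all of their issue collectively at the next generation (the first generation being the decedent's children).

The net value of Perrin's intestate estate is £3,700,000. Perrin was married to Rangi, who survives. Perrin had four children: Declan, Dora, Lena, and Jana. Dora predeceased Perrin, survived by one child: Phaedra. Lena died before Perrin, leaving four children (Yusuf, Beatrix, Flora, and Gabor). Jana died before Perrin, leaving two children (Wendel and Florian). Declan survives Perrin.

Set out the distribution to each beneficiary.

Rangi first takes £200,000, leaving a balance of £3,500,000. Rangi then takes two-fifths of the balance (£1,400,000), for a total of £1,600,000. The remaining £2,100,000 passes to the descendants.
The descendants' portion (£2,100,000) is divided at the children's generation into 4 shares of £525,000. Declan takes £525,000. The 3 shares of the deceased (Dora, Lena, and Jana) are combined into a pool of £1,575,000.
That pool (£1,575,000) is divided at the grandchildren's generation equally among Phaedra, Yusuf, Beatrix, Flora, Gabor, Wendel, and Florian: £225,000 each.

Rangi: £1,600,000; Declan: £525,000; Phaedra: £225,000; Yusuf: £225,000; Beatrix: £225,000; Flora: £225,000; Gabor: £225,000; Wendel: £225,000; Florian: £225,000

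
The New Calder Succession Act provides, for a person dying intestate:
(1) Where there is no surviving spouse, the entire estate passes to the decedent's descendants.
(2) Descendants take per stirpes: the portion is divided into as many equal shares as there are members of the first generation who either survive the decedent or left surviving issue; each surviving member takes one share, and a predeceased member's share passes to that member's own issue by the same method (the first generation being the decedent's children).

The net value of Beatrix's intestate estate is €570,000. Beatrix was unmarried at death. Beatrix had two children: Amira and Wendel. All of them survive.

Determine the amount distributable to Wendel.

Wendel receives €285,000.

The entire €570,000 passes to the descendants.
That amount (€570,000) is divided into 2 shares of €285,000: Amira and Wendel each take €285,000.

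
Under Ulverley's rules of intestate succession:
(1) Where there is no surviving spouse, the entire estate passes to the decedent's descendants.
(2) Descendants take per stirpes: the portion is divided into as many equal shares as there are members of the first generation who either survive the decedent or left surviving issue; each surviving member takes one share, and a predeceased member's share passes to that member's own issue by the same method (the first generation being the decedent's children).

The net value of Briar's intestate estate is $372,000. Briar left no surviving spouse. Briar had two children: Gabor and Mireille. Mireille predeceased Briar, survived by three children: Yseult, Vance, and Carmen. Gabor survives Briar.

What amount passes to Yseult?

The entire $372,000 passes to the descendants.
That amount ($372,000) is divided into 2 shares of $186,000: Gabor takes $186,000; Mireille's $186,000 share passes to Mireille's issue.
Mireille's share ($186,000) is divided into 3 shares of $62,000: Yseult, Vance, and Carmen each take $62,000.

Yseult receives $62,000.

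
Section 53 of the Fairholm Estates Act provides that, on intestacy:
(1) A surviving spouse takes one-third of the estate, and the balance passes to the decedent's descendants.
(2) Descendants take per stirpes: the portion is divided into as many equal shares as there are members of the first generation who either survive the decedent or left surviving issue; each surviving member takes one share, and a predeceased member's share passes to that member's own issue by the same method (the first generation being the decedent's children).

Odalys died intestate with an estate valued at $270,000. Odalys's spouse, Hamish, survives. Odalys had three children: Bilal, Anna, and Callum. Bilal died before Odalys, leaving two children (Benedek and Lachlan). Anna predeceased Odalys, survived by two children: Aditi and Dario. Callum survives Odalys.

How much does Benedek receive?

Benedek receives $30,000.

Hamish takes one-third of $270,000 = $90,000. The remaining $180,000 passes to the descendants.
The descendants' portion ($180,000) is divided into 3 shares of $60,000: Callum takes $60,000; Bilal's $60,000 share passes to Bilal's issue; Anna's $60,000 share passes to Anna's issue.
Bilal's share ($60,000) is divided into 2 shares of $30,000: Benedek and Lachlan each take $30,000.
Anna's share ($60,000) is divided into 2 shares of $30,000: Aditi and Dario each take $30,000.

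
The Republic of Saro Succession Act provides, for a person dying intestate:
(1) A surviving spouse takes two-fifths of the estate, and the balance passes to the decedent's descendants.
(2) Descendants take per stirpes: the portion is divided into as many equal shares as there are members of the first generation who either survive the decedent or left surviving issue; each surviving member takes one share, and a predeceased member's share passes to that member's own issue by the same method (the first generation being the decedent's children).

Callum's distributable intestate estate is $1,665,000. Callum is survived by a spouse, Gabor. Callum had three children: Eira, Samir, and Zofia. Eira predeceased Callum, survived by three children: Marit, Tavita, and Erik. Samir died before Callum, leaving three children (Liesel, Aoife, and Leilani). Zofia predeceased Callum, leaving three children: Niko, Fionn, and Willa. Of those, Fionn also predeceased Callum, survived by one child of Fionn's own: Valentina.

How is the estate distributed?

Gabor: $666,000; Marit: $111,000; Tavita: $111,000; Erik: $111,000; Liesel: $111,000; Aoife: $111,000; Leilani: $111,000; Niko: $111,000; Valentina: $111,000; Willa: $111,000

Gabor takes two-fifths of $1,665,000 = $666,000. The remaining $999,000 passes to the descendants.
The descendants' portion ($999,000) is divided into 3 shares of $333,000: Eira's $333,000 share passes to Eira's issue; Samir's $333,000 share passes to Samir's issue; Zofia's $333,000 share passes to Zofia's issue.
Eira's share ($333,000) is divided into 3 shares of $111,000: Marit, Tavita, and Erik each take $111,000.
Samir's share ($333,000) is divided into 3 shares of $111,000: Liesel, Aoife, and Leilani each take $111,000.
Zofia's share ($333,000) is divided into 3 shares of $111,000: Niko and Willa each take $111,000; Fionn's $111,000 share passes to Fionn's issue.
Fionn's share ($111,000) passes entirely to Valentina.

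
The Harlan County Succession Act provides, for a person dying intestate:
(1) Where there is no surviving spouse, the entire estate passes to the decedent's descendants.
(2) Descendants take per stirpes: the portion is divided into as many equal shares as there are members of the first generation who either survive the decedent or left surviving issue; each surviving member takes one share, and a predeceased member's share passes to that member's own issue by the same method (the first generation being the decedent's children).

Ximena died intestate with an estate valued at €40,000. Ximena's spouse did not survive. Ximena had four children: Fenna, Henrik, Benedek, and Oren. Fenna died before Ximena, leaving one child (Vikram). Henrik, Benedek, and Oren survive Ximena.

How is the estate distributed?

Vikram: €10,000; Henrik: €10,000; Benedek: €10,000; Oren: €10,000

The entire €40,000 passes to the descendants.
That amount (€40,000) is divided into 4 shares of €10,000: Henrik, Benedek, and Oren each take €10,000; Fenna's €10,000 share passes to Fenna's issue.
Fenna's share (€10,000) passes entirely to Vikram.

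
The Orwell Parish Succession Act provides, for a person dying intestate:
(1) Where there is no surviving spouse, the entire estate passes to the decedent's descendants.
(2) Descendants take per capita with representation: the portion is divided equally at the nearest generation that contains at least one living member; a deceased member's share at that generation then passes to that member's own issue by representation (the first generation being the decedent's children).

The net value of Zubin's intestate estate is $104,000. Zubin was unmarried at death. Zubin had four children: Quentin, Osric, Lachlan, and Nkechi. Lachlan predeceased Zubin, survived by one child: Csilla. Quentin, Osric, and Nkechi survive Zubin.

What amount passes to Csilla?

Csilla receives $26,000.

The entire $104,000 passes to the descendants.
That amount ($104,000) is divided into 4 shares of $26,000: Quentin, Osric, and Nkechi each take $26,000; Lachlan's $26,000 share passes to Lachlan's issue.
Lachlan's share ($26,000) passes entirely to Csilla.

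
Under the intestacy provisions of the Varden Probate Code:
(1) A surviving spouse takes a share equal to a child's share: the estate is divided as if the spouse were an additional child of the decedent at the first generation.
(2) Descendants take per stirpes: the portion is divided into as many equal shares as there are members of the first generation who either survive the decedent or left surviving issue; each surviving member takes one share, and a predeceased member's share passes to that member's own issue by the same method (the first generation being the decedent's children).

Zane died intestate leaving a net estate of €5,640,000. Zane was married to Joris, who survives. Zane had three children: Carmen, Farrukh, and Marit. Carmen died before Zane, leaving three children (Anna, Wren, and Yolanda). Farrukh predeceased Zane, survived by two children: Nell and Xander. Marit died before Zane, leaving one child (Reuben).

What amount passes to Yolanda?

Yolanda receives €470,000.

The spouse counts as an additional share at the children's level, so there are 4 primary shares of €1,410,000. Joris takes one such share (€1,410,000).
The children's combined portion (€4,230,000) is divided into 3 shares of €1,410,000: Carmen's €1,410,000 share passes to Carmen's issue; Farrukh's €1,410,000 share passes to Farrukh's issue; Marit's €1,410,000 share passes to Marit's issue.
Carmen's share (€1,410,000) is divided into 3 shares of €470,000: Anna, Wren, and Yolanda each take €470,000.
Farrukh's share (€1,410,000) is divided into 2 shares of €705,000: Nell and Xander each take €705,000.
Marit's share (€1,410,000) passes entirely to Reuben.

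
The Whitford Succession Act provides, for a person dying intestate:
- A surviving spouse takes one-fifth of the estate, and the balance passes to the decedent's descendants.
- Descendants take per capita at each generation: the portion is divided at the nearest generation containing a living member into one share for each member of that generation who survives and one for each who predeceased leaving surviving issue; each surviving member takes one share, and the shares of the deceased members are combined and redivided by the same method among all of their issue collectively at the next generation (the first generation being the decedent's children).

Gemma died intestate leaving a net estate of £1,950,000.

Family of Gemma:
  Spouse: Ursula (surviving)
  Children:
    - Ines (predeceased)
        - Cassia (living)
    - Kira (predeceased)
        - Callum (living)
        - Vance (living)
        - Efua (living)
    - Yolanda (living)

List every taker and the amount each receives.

Ursula: £390,000; Cassia: £260,000; Callum: £260,000; Vance: £260,000; Efua: £260,000; Yolanda: £520,000

Ursula takes one-fifth of £1,950,000 = £390,000. The remaining £1,560,000 passes to the descendants.
The descendants' portion (£1,560,000) is divided at the children's generation into 3 shares of £520,000. Yolanda takes £520,000. The 2 shares of the deceased (Ines and Kira) are combined into a pool of £1,040,000.
That pool (£1,040,000) is divided at the grandchildren's generation equally among Cassia, Callum, Vance, and Efua: £260,000 each.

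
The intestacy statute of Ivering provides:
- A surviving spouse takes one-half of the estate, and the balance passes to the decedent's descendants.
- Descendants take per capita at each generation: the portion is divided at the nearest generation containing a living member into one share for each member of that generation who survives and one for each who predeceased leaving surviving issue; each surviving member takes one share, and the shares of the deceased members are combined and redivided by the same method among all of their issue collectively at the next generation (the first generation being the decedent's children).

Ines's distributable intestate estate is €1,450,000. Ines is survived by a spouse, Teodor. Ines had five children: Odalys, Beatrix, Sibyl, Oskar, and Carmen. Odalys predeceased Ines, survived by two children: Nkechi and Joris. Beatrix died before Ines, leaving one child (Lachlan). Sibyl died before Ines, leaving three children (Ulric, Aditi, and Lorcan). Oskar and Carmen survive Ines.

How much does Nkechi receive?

Nkechi receives €72,500.

Teodor takes one-half of €1,450,000 = €725,000. The remaining €725,000 passes to the descendants.
The descendants' portion (€725,000) is divided at the children's generation into 5 shares of €145,000. Oskar and Carmen each take €145,000. The 3 shares of the deceased (Odalys, Beatrix, and Sibyl) are combined into a pool of €435,000.
That pool (€435,000) is divided at the grandchildren's generation equally among Nkechi, Joris, Lachlan, Ulric, Aditi, and Lorcan: €72,500 each.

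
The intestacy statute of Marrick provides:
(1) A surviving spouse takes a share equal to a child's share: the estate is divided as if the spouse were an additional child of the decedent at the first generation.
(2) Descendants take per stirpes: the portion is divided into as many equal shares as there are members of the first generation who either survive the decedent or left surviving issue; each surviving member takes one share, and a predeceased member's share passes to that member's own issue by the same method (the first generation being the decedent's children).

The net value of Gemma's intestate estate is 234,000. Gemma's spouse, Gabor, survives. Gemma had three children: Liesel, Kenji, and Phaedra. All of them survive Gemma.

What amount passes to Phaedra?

The spouse counts as an additional share at the children's level, so there are 4 primary shares of 58,500. Gabor takes one such share (58,500).
The children's combined portion (175,500) is divided into 3 shares of 58,500: Liesel, Kenji, and Phaedra each take 58,500.

Phaedra receives 58,500.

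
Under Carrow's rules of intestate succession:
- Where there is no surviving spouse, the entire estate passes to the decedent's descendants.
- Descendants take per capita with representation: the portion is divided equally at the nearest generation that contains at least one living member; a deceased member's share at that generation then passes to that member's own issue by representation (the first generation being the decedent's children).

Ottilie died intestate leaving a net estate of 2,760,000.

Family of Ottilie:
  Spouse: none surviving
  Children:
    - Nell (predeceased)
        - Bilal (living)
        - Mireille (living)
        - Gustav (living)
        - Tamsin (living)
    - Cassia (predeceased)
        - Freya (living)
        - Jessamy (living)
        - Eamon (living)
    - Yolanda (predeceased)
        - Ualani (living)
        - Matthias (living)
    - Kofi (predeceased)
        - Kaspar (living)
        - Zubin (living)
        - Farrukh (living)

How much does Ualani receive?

Ualani receives 230,000.

The entire 2,760,000 passes to the descendants.
No child survives, so the initial division is made at the grandchildren's generation.
That amount (2,760,000) is divided into 12 shares of 230,000: Bilal, Mireille, Gustav, Tamsin, Freya, Jessamy, Eamon, Ualani, Matthias, Kaspar, Zubin, and Farrukh each take 230,000.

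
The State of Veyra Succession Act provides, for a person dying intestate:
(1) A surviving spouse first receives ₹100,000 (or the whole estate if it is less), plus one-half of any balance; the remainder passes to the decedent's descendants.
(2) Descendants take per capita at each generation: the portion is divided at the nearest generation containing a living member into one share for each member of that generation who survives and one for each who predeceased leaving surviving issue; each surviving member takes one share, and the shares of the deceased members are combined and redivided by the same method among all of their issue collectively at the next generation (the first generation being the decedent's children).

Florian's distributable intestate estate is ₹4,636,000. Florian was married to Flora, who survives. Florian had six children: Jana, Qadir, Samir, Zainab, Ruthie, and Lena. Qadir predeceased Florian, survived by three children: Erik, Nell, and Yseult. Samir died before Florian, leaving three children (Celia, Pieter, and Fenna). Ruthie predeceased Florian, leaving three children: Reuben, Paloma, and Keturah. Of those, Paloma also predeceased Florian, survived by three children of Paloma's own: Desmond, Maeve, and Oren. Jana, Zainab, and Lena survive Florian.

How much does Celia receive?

Flora first takes ₹100,000, leaving a balance of ₹4,536,000. Flora then takes one-half of the balance (₹2,268,000), for a total of ₹2,368,000. The remaining ₹2,268,000 passes to the descendants.
The descendants' portion (₹2,268,000) is divided at the children's generation into 6 shares of ₹378,000. Jana, Zainab, and Lena each take ₹378,000. The 3 shares of the deceased (Qadir, Samir, and Ruthie) are combined into a pool of ₹1,134,000.
That pool (₹1,134,000) is divided at the grandchildren's generation into 9 shares of ₹126,000. Erik, Nell, Yseult, Celia, Pieter, Fenna, Reuben, and Keturah each take ₹126,000. The remaining share for the deceased Paloma (₹126,000) is carried to the next generation.
That pool (₹126,000) is divided at the great-grandchildren's generation equally among Desmond, Maeve, and Oren: ₹42,000 each.

Celia receives ₹126,000.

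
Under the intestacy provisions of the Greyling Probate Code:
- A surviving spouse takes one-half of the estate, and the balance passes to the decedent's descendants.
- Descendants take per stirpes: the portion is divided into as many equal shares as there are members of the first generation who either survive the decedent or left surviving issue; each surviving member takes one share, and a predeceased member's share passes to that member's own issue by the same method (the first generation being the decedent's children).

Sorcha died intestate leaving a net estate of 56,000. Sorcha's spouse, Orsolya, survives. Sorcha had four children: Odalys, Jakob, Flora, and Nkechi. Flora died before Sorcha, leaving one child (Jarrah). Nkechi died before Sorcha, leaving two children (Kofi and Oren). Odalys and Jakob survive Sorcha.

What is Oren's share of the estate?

Oren receives 3,500.

Orsolya takes one-half of 56,000 = 28,000. The remaining 28,000 passes to the descendants.
The descendants' portion (28,000) is divided into 4 shares of 7,000: Odalys and Jakob each take 7,000; Flora's 7,000 share passes to Flora's issue; Nkechi's 7,000 share passes to Nkechi's issue.
Flora's share (7,000) passes entirely to Jarrah.
Nkechi's share (7,000) is divided into 2 shares of 3,500: Kofi and Oren each take 3,500.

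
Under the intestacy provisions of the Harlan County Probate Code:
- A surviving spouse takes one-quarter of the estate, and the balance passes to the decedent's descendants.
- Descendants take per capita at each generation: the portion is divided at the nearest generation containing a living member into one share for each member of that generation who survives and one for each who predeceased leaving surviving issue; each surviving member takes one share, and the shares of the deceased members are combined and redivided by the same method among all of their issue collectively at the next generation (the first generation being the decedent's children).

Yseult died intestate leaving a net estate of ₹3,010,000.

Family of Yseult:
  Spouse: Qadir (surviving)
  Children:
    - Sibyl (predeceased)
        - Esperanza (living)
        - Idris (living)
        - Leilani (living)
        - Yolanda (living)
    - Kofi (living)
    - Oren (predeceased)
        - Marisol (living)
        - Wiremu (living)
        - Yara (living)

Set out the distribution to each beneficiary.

Qadir: ₹752,500; Esperanza: ₹215,000; Idris: ₹215,000; Leilani: ₹215,000; Yolanda: ₹215,000; Kofi: ₹752,500; Marisol: ₹215,000; Wiremu: ₹215,000; Yara: ₹215,000

Qadir takes one-quarter of ₹3,010,000 = ₹752,500. The remaining ₹2,257,500 passes to the descendants.
The descendants' portion (₹2,257,500) is divided at the children's generation into 3 shares of ₹752,500. Kofi takes ₹752,500. The 2 shares of the deceased (Sibyl and Oren) are combined into a pool of ₹1,505,000.
That pool (₹1,505,000) is divided at the grandchildren's generation equally among Esperanza, Idris, Leilani, Yolanda, Marisol, Wiremu, and Yara: ₹215,000 each.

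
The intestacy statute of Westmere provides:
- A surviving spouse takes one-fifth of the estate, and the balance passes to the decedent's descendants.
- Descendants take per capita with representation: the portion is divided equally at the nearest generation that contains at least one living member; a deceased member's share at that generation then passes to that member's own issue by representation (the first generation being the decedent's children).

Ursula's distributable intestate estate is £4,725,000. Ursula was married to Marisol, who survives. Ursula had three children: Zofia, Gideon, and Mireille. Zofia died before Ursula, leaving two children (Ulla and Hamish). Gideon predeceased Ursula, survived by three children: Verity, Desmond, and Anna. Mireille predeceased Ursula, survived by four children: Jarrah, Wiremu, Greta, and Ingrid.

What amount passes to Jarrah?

Jarrah receives £420,000.

Marisol takes one-fifth of £4,725,000 = £945,000. The remaining £3,780,000 passes to the descendants.
No child survives, so the initial division is made at the grandchildren's generation.
The descendants' portion (£3,780,000) is divided into 9 shares of £420,000: Ulla, Hamish, Verity, Desmond, Anna, Jarrah, Wiremu, Greta, and Ingrid each take £420,000.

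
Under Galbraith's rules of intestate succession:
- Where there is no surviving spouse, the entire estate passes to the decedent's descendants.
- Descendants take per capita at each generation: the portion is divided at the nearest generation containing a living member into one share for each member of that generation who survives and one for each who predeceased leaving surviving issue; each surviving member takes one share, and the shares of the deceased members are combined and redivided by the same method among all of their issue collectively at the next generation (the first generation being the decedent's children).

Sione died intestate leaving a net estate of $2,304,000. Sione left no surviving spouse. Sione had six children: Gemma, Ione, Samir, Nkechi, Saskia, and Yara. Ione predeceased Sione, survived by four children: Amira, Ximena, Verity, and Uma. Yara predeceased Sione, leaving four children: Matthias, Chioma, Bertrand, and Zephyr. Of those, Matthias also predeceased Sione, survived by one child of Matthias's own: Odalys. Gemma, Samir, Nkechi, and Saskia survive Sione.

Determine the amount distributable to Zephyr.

Zephyr receives $96,000.

The entire $2,304,000 passes to the descendants.
That amount ($2,304,000) is divided at the children's generation into 6 shares of $384,000. Gemma, Samir, Nkechi, and Saskia each take $384,000. The 2 shares of the deceased (Ione and Yara) are combined into a pool of $768,000.
That pool ($768,000) is divided at the grandchildren's generation into 8 shares of $96,000. Amira, Ximena, Verity, Uma, Chioma, Bertrand, and Zephyr each take $96,000. The remaining share for the deceased Matthias ($96,000) is carried to the next generation.
That pool ($96,000) passes entirely to Odalys, the sole taker at the great-grandchildren's generation.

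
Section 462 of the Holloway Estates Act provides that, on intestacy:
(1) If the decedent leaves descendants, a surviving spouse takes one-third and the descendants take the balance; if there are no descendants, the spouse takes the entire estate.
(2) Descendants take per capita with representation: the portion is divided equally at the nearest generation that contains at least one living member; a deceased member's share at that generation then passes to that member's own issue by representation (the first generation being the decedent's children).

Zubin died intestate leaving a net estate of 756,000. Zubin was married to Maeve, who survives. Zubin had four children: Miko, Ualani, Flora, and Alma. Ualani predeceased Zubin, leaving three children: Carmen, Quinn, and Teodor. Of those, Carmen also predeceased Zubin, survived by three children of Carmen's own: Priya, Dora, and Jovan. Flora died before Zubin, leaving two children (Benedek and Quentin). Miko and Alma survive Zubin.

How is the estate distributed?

Maeve takes one-third of 756,000 = 252,000. The remaining 504,000 passes to the descendants.
The descendants' portion (504,000) is divided into 4 shares of 126,000: Miko and Alma each take 126,000; Ualani's 126,000 share passes to Ualani's issue; Flora's 126,000 share passes to Flora's issue.
Ualani's share (126,000) is divided into 3 shares of 42,000: Quinn and Teodor each take 42,000; Carmen's 42,000 share passes to Carmen's issue.
Carmen's share (42,000) is divided into 3 shares of 14,000: Priya, Dora, and Jovan each take 14,000.
Flora's share (126,000) is divided into 2 shares of 63,000: Benedek and Quentin each take 63,000.

Maeve: 252,000; Miko: 126,000; Priya: 14,000; Dora: 14,000; Jovan: 14,000; Quinn: 42,000; Teodor: 42,000; Benedek: 63,000; Quentin: 63,000; Alma: 126,000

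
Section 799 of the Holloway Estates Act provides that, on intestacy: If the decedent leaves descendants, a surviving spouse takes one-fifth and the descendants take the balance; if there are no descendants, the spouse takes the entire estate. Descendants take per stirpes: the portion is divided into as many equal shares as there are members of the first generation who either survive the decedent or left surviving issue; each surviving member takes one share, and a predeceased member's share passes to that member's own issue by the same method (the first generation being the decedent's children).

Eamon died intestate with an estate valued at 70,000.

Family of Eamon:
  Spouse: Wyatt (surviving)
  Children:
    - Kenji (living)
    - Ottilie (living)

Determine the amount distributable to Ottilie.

Wyatt takes one-fifth of 70,000 = 14,000. The remaining 56,000 passes to the descendants.
The descendants' portion (56,000) is divided into 2 shares of 28,000: Kenji and Ottilie each take 28,000.

Ottilie receives 28,000.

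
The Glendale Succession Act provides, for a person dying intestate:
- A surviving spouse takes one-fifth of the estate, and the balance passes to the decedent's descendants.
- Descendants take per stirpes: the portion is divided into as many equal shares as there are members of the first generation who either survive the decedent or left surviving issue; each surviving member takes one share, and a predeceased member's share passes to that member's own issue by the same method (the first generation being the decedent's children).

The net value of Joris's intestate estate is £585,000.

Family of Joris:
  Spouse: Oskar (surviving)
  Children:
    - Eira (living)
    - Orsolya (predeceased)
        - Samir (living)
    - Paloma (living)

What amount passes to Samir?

Oskar takes one-fifth of £585,000 = £117,000. The remaining £468,000 passes to the descendants.
The descendants' portion (£468,000) is divided into 3 shares of £156,000: Eira and Paloma each take £156,000; Orsolya's £156,000 share passes to Orsolya's issue.
Orsolya's share (£156,000) passes entirely to Samir.

Samir receives £156,000.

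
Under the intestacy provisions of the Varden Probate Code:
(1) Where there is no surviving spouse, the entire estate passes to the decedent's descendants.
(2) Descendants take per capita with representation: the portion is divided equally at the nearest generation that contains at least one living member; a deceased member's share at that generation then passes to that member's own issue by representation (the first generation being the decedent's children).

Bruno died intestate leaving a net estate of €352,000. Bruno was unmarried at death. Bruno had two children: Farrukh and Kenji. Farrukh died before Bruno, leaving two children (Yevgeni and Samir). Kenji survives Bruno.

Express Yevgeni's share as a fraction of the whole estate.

Yevgeni receives 1/4 of the estate.

The entire €352,000 passes to the descendants.
That amount (€352,000) is divided into 2 shares of €176,000: Kenji takes €176,000; Farrukh's €176,000 share passes to Farrukh's issue.
Farrukh's share (€176,000) is divided into 2 shares of €88,000: Yevgeni and Samir each take €88,000.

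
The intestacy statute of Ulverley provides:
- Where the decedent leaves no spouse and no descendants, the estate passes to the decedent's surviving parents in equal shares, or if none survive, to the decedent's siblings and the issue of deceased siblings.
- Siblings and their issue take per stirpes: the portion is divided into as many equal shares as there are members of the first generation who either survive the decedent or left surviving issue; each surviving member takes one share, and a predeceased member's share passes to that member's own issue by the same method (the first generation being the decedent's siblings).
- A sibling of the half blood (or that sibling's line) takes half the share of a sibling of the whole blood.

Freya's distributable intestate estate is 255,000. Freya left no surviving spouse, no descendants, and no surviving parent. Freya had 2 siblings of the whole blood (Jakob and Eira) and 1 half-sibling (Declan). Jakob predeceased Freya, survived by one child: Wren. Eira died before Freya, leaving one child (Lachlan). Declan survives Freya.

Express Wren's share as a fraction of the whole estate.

Wren receives 2/5 of the estate.

The entire 255,000 passes to the siblings and their issue.
Counting each half-blood sibling's line as half a unit, there are 5/2 units in 255,000, so one unit is 102,000. Whole-blood lines (Jakob and Eira) take 102,000 each; half-blood lines (Declan) take 51,000 each.
Jakob's share (102,000) passes entirely to Wren.
Eira's share (102,000) passes entirely to Lachlan.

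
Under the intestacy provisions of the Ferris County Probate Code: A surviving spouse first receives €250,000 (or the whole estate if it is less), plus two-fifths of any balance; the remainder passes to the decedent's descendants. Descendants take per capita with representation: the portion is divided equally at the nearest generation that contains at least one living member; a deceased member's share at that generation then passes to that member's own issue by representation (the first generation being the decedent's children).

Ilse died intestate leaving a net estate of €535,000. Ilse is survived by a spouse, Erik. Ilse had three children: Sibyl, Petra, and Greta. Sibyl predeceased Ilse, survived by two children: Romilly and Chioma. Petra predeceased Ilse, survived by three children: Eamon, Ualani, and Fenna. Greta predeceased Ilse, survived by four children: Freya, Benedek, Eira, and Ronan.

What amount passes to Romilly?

Romilly receives €19,000.

Erik first takes €250,000, leaving a balance of €285,000. Erik then takes two-fifths of the balance (€114,000), for a total of €364,000. The remaining €171,000 passes to the descendants.
No child survives, so the initial division is made at the grandchildren's generation.
The descendants' portion (€171,000) is divided into 9 shares of €19,000: Romilly, Chioma, Eamon, Ualani, Fenna, Freya, Benedek, Eira, and Ronan each take €19,000.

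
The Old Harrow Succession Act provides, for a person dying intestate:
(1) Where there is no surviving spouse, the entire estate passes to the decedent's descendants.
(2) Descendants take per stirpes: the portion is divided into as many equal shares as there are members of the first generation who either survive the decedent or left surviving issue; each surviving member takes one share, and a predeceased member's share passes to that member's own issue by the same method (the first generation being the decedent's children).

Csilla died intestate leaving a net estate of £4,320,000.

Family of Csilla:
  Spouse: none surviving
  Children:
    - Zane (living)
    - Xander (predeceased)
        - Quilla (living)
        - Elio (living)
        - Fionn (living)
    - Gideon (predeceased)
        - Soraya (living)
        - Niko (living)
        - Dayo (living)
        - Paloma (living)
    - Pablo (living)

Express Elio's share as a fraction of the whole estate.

The entire £4,320,000 passes to the descendants.
That amount (£4,320,000) is divided into 4 shares of £1,080,000: Zane and Pablo each take £1,080,000; Xander's £1,080,000 share passes to Xander's issue; Gideon's £1,080,000 share passes to Gideon's issue.
Xander's share (£1,080,000) is divided into 3 shares of £360,000: Quilla, Elio, and Fionn each take £360,000.
Gideon's share (£1,080,000) is divided into 4 shares of £270,000: Soraya, Niko, Dayo, and Paloma each take £270,000.

Elio receives 1/12 of the estate.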